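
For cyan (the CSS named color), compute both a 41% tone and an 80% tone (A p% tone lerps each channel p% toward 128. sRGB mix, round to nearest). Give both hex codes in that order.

CSS cyan is rgb(0, 255, 255).
41% tone:
  R: 0 + 0.41×(128−0) = 0 + 52.48 = 52.48 → 52
  G: 255 + 0.41×(128−255) = 255 − 52.07 = 202.93 → 203
  B: 255 − 52.07 = 202.93 → 203
  → #34CBCB
80% tone:
  R: 0 + 0.8×(128−0) = 0 + 102.4 = 102.4 → 102
  G: 255 − 101.6 = 153.4 → 153
  B: 255 − 101.6 = 153.4 → 153
  → #669999

#34CBCB, #669999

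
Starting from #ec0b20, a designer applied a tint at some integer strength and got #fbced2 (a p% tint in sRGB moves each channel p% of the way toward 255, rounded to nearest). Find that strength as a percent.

80%

#ec0b20 is rgb(236, 11, 32); #fbced2 is rgb(251, 206, 210).
On the G channel (widest range): 206 ≈ 11 + (p/100)(255 − 11), so p ≈ 100×(206 − 11)/(255 − 11) = 19500/244 = 79.92.
p = 80 reproduces all three channels after rounding.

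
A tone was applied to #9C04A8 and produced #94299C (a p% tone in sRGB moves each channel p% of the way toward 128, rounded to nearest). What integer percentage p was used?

#9C04A8 is rgb(156, 4, 168); #94299C is rgb(148, 41, 156).
On the G channel (widest range): 41 ≈ 4 + (p/100)(128 − 4), so p ≈ 100×(41 − 4)/(128 − 4) = 3700/124 = 29.84.
p = 30 reproduces all three channels after rounding.

30%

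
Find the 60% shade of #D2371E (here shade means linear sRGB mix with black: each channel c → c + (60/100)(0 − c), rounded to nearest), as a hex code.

#D2371E is rgb(210, 55, 30).
Per channel, c → c + 0.6(0 − c):
  R: 210 + 0.6×(0−210) = 210 − 126 = 84 → 84
  G: 55 − 33 = 22 → 22
  B: 30 − 18 = 12 → 12
rgb(84, 22, 12) = #54160C.

#54160C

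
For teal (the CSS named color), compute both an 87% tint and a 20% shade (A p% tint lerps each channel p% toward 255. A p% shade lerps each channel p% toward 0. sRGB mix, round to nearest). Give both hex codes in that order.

#DEEEEE, #006666

CSS teal is rgb(0, 128, 128).
87% tint:
  R: 0 + 0.87×(255−0) = 0 + 221.85 = 221.85 → 222
  G: 128 + 0.87×(255−128) = 128 + 110.49 = 238.49 → 238
  B: 128 + 0.87×(255−128) = 128 + 110.49 = 238.49 → 238
  → #DEEEEE
20% shade:
  R: 0 + 0.2×(0−0) = 0 + 0 = 0 → 0
  G: 128 + 0.2×(0−128) = 128 − 25.6 = 102.4 → 102
  B: 128 + 0.2×(0−128) = 128 − 25.6 = 102.4 → 102
  → #006666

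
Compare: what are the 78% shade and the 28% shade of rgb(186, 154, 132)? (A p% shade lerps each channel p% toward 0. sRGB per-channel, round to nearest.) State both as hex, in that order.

#29221d, #866f5f

78% shade:
  R: 186 − 145.08 = 40.92 → 41
  G: 154 − 120.12 = 33.88 → 34
  B: 132 + 0.78×(0−132) = 132 − 102.96 = 29.04 → 29
  → #29221d
28% shade:
  R: 186 + 0.28×(0−186) = 186 − 52.08 = 133.92 → 134
  G: 154 + 0.28×(0−154) = 154 − 43.12 = 110.88 → 111
  B: 132 + 0.28×(0−132) = 132 − 36.96 = 95.04 → 95
  → #866f5f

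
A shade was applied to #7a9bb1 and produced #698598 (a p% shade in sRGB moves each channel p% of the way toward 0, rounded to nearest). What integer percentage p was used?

#7a9bb1 is rgb(122, 155, 177); #698598 is rgb(105, 133, 152).
On the B channel (widest range): 152 ≈ 177 + (p/100)(0 − 177), so p ≈ 100×(152 − 177)/(0 − 177) = -2500/-177 = 14.12.
p = 14 reproduces all three channels after rounding.

14%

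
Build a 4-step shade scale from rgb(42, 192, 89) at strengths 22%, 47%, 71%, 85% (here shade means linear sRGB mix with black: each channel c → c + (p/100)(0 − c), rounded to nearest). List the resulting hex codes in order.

#219645, #16662F, #0C381A, #061D0D

22%: (42 − 9.24 = 32.76→33, 192 − 42.24 = 149.76→150, 89 − 19.58 = 69.42→69) → #219645
47%: (42 − 19.74 = 22.26→22, 192 − 90.24 = 101.76→102, 89 − 41.83 = 47.17→47) → #16662F
71%: (42 − 29.82 = 12.18→12, 192 − 136.32 = 55.68→56, 89 − 63.19 = 25.81→26) → #0C381A
85%: (42 − 35.7 = 6.3→6, 192 − 163.2 = 28.8→29, 89 − 75.65 = 13.35→13) → #061D0D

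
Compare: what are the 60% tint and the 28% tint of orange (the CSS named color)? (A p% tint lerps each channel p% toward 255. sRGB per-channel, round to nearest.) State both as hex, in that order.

CSS orange is rgb(255, 165, 0).
60% tint:
  R: 255 + 0 = 255 → 255
  G: 165 + 0.6×(255−165) = 165 + 54 = 219 → 219
  B: 0 + 0.6×(255−0) = 0 + 153 = 153 → 153
  → #FFDB99
28% tint:
  R: 255 + 0.28×(255−255) = 255 + 0 = 255 → 255
  G: 165 + 0.28×(255−165) = 165 + 25.2 = 190.2 → 190
  B: 0 + 0.28×(255−0) = 0 + 71.4 = 71.4 → 71
  → #FFBE47

#FFDB99, #FFBE47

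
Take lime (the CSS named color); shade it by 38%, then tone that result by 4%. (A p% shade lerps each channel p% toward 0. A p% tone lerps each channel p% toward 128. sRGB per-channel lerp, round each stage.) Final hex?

CSS lime is rgb(0, 255, 0).
A 38% shade moves each channel 38% toward 0:
  R: 0 + 0 = 0 → 0
  G: 255 − 96.9 = 158.1 → 158
  B: 0 + 0.38×(0−0) = 0 + 0 = 0 → 0
After the shade: rgb(0, 158, 0) = #009E00.
Lerp each channel 4% toward 128:
  R: 0 + 0.04×(128−0) = 0 + 5.12 = 5.12 → 5
  G: 158 + 0.04×(128−158) = 158 − 1.2 = 156.8 → 157
  B: 0 + 0.04×(128−0) = 0 + 5.12 = 5.12 → 5
rgb(5, 157, 5) = #059D05.

#059D05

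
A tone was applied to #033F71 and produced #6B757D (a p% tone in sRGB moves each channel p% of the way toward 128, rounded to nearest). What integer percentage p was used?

#033F71 is rgb(3, 63, 113); #6B757D is rgb(107, 117, 125).
On the R channel (widest range): 107 ≈ 3 + (p/100)(128 − 3), so p ≈ 100×(107 − 3)/(128 − 3) = 10400/125 = 83.20.
p = 83 reproduces all three channels after rounding.

83%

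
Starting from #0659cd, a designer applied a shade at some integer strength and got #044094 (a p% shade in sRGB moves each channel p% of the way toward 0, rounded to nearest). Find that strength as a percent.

#0659cd is rgb(6, 89, 205); #044094 is rgb(4, 64, 148).
On the B channel (widest range): 148 ≈ 205 + (p/100)(0 − 205), so p ≈ 100×(148 − 205)/(0 − 205) = -5700/-205 = 27.80.
p = 28 reproduces all three channels after rounding.

28%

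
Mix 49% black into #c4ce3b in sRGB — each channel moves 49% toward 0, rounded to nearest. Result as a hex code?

#64691e

#c4ce3b is rgb(196, 206, 59).
A 49% shade moves each channel 49% toward 0:
  R: 196 − 96.04 = 99.96 → 100
  G: 206 + 0.49×(0−206) = 206 − 100.94 = 105.06 → 105
  B: 59 + 0.49×(0−59) = 59 − 28.91 = 30.09 → 30
rgb(100, 105, 30) = #64691e.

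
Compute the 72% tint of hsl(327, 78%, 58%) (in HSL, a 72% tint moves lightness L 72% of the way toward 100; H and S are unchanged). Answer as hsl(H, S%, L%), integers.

hsl(327, 78%, 88%)

L moves 72% from 58 toward 100: 58 + 30.24 = 88.24 → 88.
H and S are unchanged.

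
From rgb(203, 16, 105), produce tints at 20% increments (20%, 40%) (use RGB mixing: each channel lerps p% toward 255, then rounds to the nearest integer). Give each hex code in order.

#d54087, #e070a5

20%: (203 + 10.4 = 213.4→213, 16 + 47.8 = 63.8→64, 105 + 30 = 135→135) → #d54087
40%: (203 + 20.8 = 223.8→224, 16 + 95.6 = 111.6→112, 105 + 60 = 165→165) → #e070a5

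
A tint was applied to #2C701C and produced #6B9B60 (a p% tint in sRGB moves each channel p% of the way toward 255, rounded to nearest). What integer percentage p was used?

#2C701C is rgb(44, 112, 28); #6B9B60 is rgb(107, 155, 96).
On the B channel (widest range): 96 ≈ 28 + (p/100)(255 − 28), so p ≈ 100×(96 − 28)/(255 − 28) = 6800/227 = 29.96.
p = 30 reproduces all three channels after rounding.

30%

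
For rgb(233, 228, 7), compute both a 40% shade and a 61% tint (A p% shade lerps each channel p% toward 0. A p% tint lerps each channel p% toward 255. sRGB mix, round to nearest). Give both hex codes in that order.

40% shade:
  R: 233 − 93.2 = 139.8 → 140
  G: 228 − 91.2 = 136.8 → 137
  B: 7 − 2.8 = 4.2 → 4
  → #8c8904
61% tint:
  R: 233 + 0.61×(255−233) = 233 + 13.42 = 246.42 → 246
  G: 228 + 16.47 = 244.47 → 244
  B: 7 + 0.61×(255−7) = 7 + 151.28 = 158.28 → 158
  → #f6f49e

#8c8904, #f6f49e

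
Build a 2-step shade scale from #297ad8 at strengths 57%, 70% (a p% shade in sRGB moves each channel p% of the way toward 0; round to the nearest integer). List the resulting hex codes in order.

#12345d, #0c2541

#297ad8 is rgb(41, 122, 216).
57%: (41 − 23.37 = 17.63→18, 122 − 69.54 = 52.46→52, 216 − 123.12 = 92.88→93) → #12345d
70%: (41 − 28.7 = 12.3→12, 122 − 85.4 = 36.6→37, 216 − 151.2 = 64.8→65) → #0c2541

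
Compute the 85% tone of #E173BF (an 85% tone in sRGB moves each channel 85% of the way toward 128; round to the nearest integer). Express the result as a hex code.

#E173BF is rgb(225, 115, 191).
Per channel, c → c + 0.85(128 − c):
  R: 225 + 0.85×(128−225) = 225 − 82.45 = 142.55 → 143
  G: 115 + 11.05 = 126.05 → 126
  B: 191 − 53.55 = 137.45 → 137
rgb(143, 126, 137) = #8F7E89.

#8F7E89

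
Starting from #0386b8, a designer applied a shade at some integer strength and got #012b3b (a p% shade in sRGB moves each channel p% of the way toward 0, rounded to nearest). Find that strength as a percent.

#0386b8 is rgb(3, 134, 184); #012b3b is rgb(1, 43, 59).
On the B channel (widest range): 59 ≈ 184 + (p/100)(0 − 184), so p ≈ 100×(59 − 184)/(0 − 184) = -12500/-184 = 67.93.
p = 68 reproduces all three channels after rounding.

68%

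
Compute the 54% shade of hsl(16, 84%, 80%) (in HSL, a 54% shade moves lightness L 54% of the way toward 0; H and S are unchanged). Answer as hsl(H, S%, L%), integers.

hsl(16, 84%, 37%)

L moves 54% from 80 toward 0: 80 − 43.2 = 36.8 → 37.
H and S are unchanged.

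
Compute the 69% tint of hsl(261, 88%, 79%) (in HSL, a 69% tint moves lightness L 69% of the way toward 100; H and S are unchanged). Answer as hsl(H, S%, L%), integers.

L moves 69% from 79 toward 100: 79 + 14.49 = 93.49 → 93.
H and S are unchanged.

hsl(261, 88%, 93%)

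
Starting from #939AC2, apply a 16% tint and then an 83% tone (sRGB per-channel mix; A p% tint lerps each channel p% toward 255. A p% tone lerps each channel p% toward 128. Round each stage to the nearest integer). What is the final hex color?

#86878D

#939AC2 is rgb(147, 154, 194).
A 16% tint moves each channel 16% toward 255:
  R: 147 + 0.16×(255−147) = 147 + 17.28 = 164.28 → 164
  G: 154 + 16.16 = 170.16 → 170
  B: 194 + 9.76 = 203.76 → 204
After the tint: rgb(164, 170, 204) = #A4AACC.
An 83% tone moves each channel 83% toward 128:
  R: 164 − 29.88 = 134.12 → 134
  G: 170 + 0.83×(128−170) = 170 − 34.86 = 135.14 → 135
  B: 204 + 0.83×(128−204) = 204 − 63.08 = 140.92 → 141
rgb(134, 135, 141) = #86878D.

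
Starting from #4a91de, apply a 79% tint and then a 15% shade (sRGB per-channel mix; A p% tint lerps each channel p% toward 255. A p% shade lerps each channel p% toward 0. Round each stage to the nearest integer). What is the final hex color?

#b8c5d3

#4a91de is rgb(74, 145, 222).
Per channel, c → c + 0.79(255 − c):
  R: 74 + 142.99 = 216.99 → 217
  G: 145 + 0.79×(255−145) = 145 + 86.9 = 231.9 → 232
  B: 222 + 0.79×(255−222) = 222 + 26.07 = 248.07 → 248
After the tint: rgb(217, 232, 248) = #d9e8f8.
A 15% shade moves each channel 15% toward 0:
  R: 217 + 0.15×(0−217) = 217 − 32.55 = 184.45 → 184
  G: 232 + 0.15×(0−232) = 232 − 34.8 = 197.2 → 197
  B: 248 + 0.15×(0−248) = 248 − 37.2 = 210.8 → 211
rgb(184, 197, 211) = #b8c5d3.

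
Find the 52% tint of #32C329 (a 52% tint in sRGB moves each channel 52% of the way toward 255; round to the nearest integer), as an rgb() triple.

#32C329 is rgb(50, 195, 41).
A 52% tint moves each channel 52% toward 255:
  R: 50 + 0.52×(255−50) = 50 + 106.6 = 156.6 → 157
  G: 195 + 0.52×(255−195) = 195 + 31.2 = 226.2 → 226
  B: 41 + 111.28 = 152.28 → 152

rgb(157, 226, 152)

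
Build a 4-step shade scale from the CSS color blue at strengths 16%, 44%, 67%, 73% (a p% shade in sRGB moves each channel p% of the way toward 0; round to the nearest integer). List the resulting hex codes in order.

CSS blue is rgb(0, 0, 255).
16%: (0→0, 0→0, 255 − 40.8 = 214.2→214) → #0000D6
44%: (0→0, 0→0, 255 − 112.2 = 142.8→143) → #00008F
67%: (0→0, 0→0, 255 − 170.85 = 84.15→84) → #000054
73%: (0→0, 0→0, 255 − 186.15 = 68.85→69) → #000045

#0000D6, #00008F, #000054, #000045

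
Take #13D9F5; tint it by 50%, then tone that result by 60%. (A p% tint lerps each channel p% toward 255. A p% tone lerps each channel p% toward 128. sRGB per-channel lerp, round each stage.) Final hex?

#13D9F5 is rgb(19, 217, 245).
Lerp each channel 50% toward 255:
  R: 19 + 0.5×(255−19) = 19 + 118 = 137 → 137
  G: 217 + 19 = 236 → 236
  B: 245 + 5 = 250 → 250
After the tint: rgb(137, 236, 250) = #89ECFA.
A 60% tone moves each channel 60% toward 128:
  R: 137 + 0.6×(128−137) = 137 − 5.4 = 131.6 → 132
  G: 236 + 0.6×(128−236) = 236 − 64.8 = 171.2 → 171
  B: 250 − 73.2 = 176.8 → 177
rgb(132, 171, 177) = #84ABB1.

#84ABB1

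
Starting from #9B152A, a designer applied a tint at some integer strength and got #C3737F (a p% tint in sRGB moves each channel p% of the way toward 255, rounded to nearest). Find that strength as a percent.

#9B152A is rgb(155, 21, 42); #C3737F is rgb(195, 115, 127).
On the G channel (widest range): 115 ≈ 21 + (p/100)(255 − 21), so p ≈ 100×(115 − 21)/(255 − 21) = 9400/234 = 40.17.
p = 40 reproduces all three channels after rounding.

40%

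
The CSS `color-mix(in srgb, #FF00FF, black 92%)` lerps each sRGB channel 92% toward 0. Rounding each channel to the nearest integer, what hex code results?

#FF00FF is rgb(255, 0, 255).
A 92% shade moves each channel 92% toward 0:
  R: 255 − 234.6 = 20.4 → 20
  G: 0 + 0 = 0 → 0
  B: 255 + 0.92×(0−255) = 255 − 234.6 = 20.4 → 20
rgb(20, 0, 20) = #140014.

#140014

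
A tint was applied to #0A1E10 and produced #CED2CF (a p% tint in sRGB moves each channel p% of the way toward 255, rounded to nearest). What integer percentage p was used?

80%

#0A1E10 is rgb(10, 30, 16); #CED2CF is rgb(206, 210, 207).
On the R channel (widest range): 206 ≈ 10 + (p/100)(255 − 10), so p ≈ 100×(206 − 10)/(255 − 10) = 19600/245 = 80.00.
p = 80 reproduces all three channels after rounding.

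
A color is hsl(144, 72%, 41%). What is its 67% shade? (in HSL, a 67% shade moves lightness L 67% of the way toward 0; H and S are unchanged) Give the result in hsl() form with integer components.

L moves 67% from 41 toward 0: 41 − 27.47 = 13.53 → 14.
H and S are unchanged.

hsl(144, 72%, 14%)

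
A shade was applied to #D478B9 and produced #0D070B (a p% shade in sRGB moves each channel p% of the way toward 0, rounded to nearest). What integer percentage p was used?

94%

#D478B9 is rgb(212, 120, 185); #0D070B is rgb(13, 7, 11).
On the R channel (widest range): 13 ≈ 212 + (p/100)(0 − 212), so p ≈ 100×(13 − 212)/(0 − 212) = -19900/-212 = 93.87.
p = 94 reproduces all three channels after rounding.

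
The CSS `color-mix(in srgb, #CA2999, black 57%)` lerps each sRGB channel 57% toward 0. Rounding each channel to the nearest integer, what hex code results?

#CA2999 is rgb(202, 41, 153).
Per channel, c → c + 0.57(0 − c):
  R: 202 + 0.57×(0−202) = 202 − 115.14 = 86.86 → 87
  G: 41 + 0.57×(0−41) = 41 − 23.37 = 17.63 → 18
  B: 153 + 0.57×(0−153) = 153 − 87.21 = 65.79 → 66
rgb(87, 18, 66) = #571242.

#571242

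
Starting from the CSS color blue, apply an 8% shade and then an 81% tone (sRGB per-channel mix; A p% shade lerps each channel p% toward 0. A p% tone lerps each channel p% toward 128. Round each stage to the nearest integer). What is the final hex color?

CSS blue is rgb(0, 0, 255).
Per channel, c → c + 0.08(0 − c):
  R: 0 + 0.08×(0−0) = 0 + 0 = 0 → 0
  G: 0 + 0.08×(0−0) = 0 + 0 = 0 → 0
  B: 255 + 0.08×(0−255) = 255 − 20.4 = 234.6 → 235
After the shade: rgb(0, 0, 235) = #0000EB.
Lerp each channel 81% toward 128:
  R: 0 + 103.68 = 103.68 → 104
  G: 0 + 103.68 = 103.68 → 104
  B: 235 − 86.67 = 148.33 → 148
rgb(104, 104, 148) = #686894.

#686894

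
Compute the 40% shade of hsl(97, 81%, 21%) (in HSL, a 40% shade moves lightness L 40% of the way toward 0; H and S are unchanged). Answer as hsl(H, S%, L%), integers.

L moves 40% from 21 toward 0: 21 − 8.4 = 12.6 → 13.
H and S are unchanged.

hsl(97, 81%, 13%)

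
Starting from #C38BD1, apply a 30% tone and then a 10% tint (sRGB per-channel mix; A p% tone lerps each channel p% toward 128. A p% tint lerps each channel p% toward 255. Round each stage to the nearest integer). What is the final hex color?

#B794C0

#C38BD1 is rgb(195, 139, 209).
Lerp each channel 30% toward 128:
  R: 195 − 20.1 = 174.9 → 175
  G: 139 + 0.3×(128−139) = 139 − 3.3 = 135.7 → 136
  B: 209 − 24.3 = 184.7 → 185
After the tone: rgb(175, 136, 185) = #AF88B9.
Lerp each channel 10% toward 255:
  R: 175 + 0.1×(255−175) = 175 + 8 = 183 → 183
  G: 136 + 0.1×(255−136) = 136 + 11.9 = 147.9 → 148
  B: 185 + 0.1×(255−185) = 185 + 7 = 192 → 192
rgb(183, 148, 192) = #B794C0.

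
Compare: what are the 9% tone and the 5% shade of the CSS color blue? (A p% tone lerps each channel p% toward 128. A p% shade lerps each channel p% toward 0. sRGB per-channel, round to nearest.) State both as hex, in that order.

#0C0CF4, #0000F2

CSS blue is rgb(0, 0, 255).
9% tone:
  R: 0 + 11.52 = 11.52 → 12
  G: 0 + 0.09×(128−0) = 0 + 11.52 = 11.52 → 12
  B: 255 − 11.43 = 243.57 → 244
  → #0C0CF4
5% shade:
  R: 0 + 0 = 0 → 0
  G: 0 + 0.05×(0−0) = 0 + 0 = 0 → 0
  B: 255 − 12.75 = 242.25 → 242
  → #0000F2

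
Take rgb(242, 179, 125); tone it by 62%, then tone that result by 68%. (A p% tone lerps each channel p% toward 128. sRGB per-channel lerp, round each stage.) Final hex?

#8e8680

Per channel, c → c + 0.62(128 − c):
  R: 242 − 70.68 = 171.32 → 171
  G: 179 + 0.62×(128−179) = 179 − 31.62 = 147.38 → 147
  B: 125 + 0.62×(128−125) = 125 + 1.86 = 126.86 → 127
After the tone: rgb(171, 147, 127) = #ab937f.
A 68% tone moves each channel 68% toward 128:
  R: 171 + 0.68×(128−171) = 171 − 29.24 = 141.76 → 142
  G: 147 + 0.68×(128−147) = 147 − 12.92 = 134.08 → 134
  B: 127 + 0.68×(128−127) = 127 + 0.68 = 127.68 → 128
rgb(142, 134, 128) = #8e8680.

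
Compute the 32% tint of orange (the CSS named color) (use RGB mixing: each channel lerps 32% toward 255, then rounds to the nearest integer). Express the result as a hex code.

#FFC252

CSS orange is rgb(255, 165, 0).
A 32% tint moves each channel 32% toward 255:
  R: 255 + 0.32×(255−255) = 255 + 0 = 255 → 255
  G: 165 + 0.32×(255−165) = 165 + 28.8 = 193.8 → 194
  B: 0 + 81.6 = 81.6 → 82
rgb(255, 194, 82) = #FFC252.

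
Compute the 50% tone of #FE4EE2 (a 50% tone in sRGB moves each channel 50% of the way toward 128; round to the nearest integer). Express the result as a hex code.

#FE4EE2 is rgb(254, 78, 226).
Lerp each channel 50% toward 128:
  R: 254 − 63 = 191 → 191
  G: 78 + 25 = 103 → 103
  B: 226 − 49 = 177 → 177
rgb(191, 103, 177) = #BF67B1.

#BF67B1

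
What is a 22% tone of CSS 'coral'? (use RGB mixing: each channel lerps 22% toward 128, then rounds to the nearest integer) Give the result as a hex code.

#E37F5B

CSS coral is rgb(255, 127, 80).
A 22% tone moves each channel 22% toward 128:
  R: 255 + 0.22×(128−255) = 255 − 27.94 = 227.06 → 227
  G: 127 + 0.22×(128−127) = 127 + 0.22 = 127.22 → 127
  B: 80 + 10.56 = 90.56 → 91
rgb(227, 127, 91) = #E37F5B.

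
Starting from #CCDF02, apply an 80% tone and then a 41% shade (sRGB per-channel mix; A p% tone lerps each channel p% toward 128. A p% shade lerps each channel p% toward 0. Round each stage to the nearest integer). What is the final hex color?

#CCDF02 is rgb(204, 223, 2).
Lerp each channel 80% toward 128:
  R: 204 − 60.8 = 143.2 → 143
  G: 223 − 76 = 147 → 147
  B: 2 + 0.8×(128−2) = 2 + 100.8 = 102.8 → 103
After the tone: rgb(143, 147, 103) = #8F9367.
Per channel, c → c + 0.41(0 − c):
  R: 143 − 58.63 = 84.37 → 84
  G: 147 − 60.27 = 86.73 → 87
  B: 103 + 0.41×(0−103) = 103 − 42.23 = 60.77 → 61
rgb(84, 87, 61) = #54573D.

#54573D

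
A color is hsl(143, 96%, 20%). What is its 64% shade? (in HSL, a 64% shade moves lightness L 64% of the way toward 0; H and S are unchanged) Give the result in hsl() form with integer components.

L moves 64% from 20 toward 0: 20 − 12.8 = 7.2 → 7.
H and S are unchanged.

hsl(143, 96%, 7%)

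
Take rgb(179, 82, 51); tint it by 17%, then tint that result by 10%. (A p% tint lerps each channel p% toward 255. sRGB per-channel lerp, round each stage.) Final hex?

Lerp each channel 17% toward 255:
  R: 179 + 0.17×(255−179) = 179 + 12.92 = 191.92 → 192
  G: 82 + 0.17×(255−82) = 82 + 29.41 = 111.41 → 111
  B: 51 + 0.17×(255−51) = 51 + 34.68 = 85.68 → 86
After the tint: rgb(192, 111, 86) = #c06f56.
Per channel, c → c + 0.1(255 − c):
  R: 192 + 6.3 = 198.3 → 198
  G: 111 + 0.1×(255−111) = 111 + 14.4 = 125.4 → 125
  B: 86 + 0.1×(255−86) = 86 + 16.9 = 102.9 → 103
rgb(198, 125, 103) = #c67d67.

#c67d67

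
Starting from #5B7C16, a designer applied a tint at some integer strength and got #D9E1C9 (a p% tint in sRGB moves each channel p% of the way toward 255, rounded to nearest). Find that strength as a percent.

77%

#5B7C16 is rgb(91, 124, 22); #D9E1C9 is rgb(217, 225, 201).
On the B channel (widest range): 201 ≈ 22 + (p/100)(255 − 22), so p ≈ 100×(201 − 22)/(255 − 22) = 17900/233 = 76.82.
p = 77 reproduces all three channels after rounding.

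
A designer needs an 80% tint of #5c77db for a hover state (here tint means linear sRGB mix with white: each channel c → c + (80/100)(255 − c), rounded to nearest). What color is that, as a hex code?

#5c77db is rgb(92, 119, 219).
Per channel, c → c + 0.8(255 − c):
  R: 92 + 0.8×(255−92) = 92 + 130.4 = 222.4 → 222
  G: 119 + 0.8×(255−119) = 119 + 108.8 = 227.8 → 228
  B: 219 + 28.8 = 247.8 → 248
rgb(222, 228, 248) = #dee4f8.

#dee4f8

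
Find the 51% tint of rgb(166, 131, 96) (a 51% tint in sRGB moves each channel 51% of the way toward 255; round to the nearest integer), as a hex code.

#D3C2B1

Lerp each channel 51% toward 255:
  R: 166 + 0.51×(255−166) = 166 + 45.39 = 211.39 → 211
  G: 131 + 0.51×(255−131) = 131 + 63.24 = 194.24 → 194
  B: 96 + 0.51×(255−96) = 96 + 81.09 = 177.09 → 177
rgb(211, 194, 177) = #D3C2B1.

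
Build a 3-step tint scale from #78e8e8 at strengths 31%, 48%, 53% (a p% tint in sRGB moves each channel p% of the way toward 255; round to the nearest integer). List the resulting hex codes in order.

#a2efef, #b9f3f3, #c0f4f4

#78e8e8 is rgb(120, 232, 232).
31%: (120 + 41.85 = 161.85→162, 232 + 7.13 = 239.13→239, 232 + 7.13 = 239.13→239) → #a2efef
48%: (120 + 64.8 = 184.8→185, 232 + 11.04 = 243.04→243, 232 + 11.04 = 243.04→243) → #b9f3f3
53%: (120 + 71.55 = 191.55→192, 232 + 12.19 = 244.19→244, 232 + 12.19 = 244.19→244) → #c0f4f4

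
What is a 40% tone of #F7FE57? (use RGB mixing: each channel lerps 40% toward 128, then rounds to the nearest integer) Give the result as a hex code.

#F7FE57 is rgb(247, 254, 87).
Per channel, c → c + 0.4(128 − c):
  R: 247 + 0.4×(128−247) = 247 − 47.6 = 199.4 → 199
  G: 254 − 50.4 = 203.6 → 204
  B: 87 + 0.4×(128−87) = 87 + 16.4 = 103.4 → 103
rgb(199, 204, 103) = #C7CC67.

#C7CC67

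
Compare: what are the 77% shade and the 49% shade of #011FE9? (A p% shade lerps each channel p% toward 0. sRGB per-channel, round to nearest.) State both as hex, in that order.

#011FE9 is rgb(1, 31, 233).
77% shade:
  R: 1 − 0.77 = 0.23 → 0
  G: 31 − 23.87 = 7.13 → 7
  B: 233 + 0.77×(0−233) = 233 − 179.41 = 53.59 → 54
  → #000736
49% shade:
  R: 1 + 0.49×(0−1) = 1 − 0.49 = 0.51 → 1
  G: 31 − 15.19 = 15.81 → 16
  B: 233 − 114.17 = 118.83 → 119
  → #011077

#000736, #011077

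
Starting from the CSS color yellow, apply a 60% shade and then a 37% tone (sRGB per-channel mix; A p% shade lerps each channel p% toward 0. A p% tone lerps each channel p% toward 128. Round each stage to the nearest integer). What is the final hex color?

#70702F

CSS yellow is rgb(255, 255, 0).
A 60% shade moves each channel 60% toward 0:
  R: 255 + 0.6×(0−255) = 255 − 153 = 102 → 102
  G: 255 + 0.6×(0−255) = 255 − 153 = 102 → 102
  B: 0 + 0 = 0 → 0
After the shade: rgb(102, 102, 0) = #666600.
A 37% tone moves each channel 37% toward 128:
  R: 102 + 0.37×(128−102) = 102 + 9.62 = 111.62 → 112
  G: 102 + 9.62 = 111.62 → 112
  B: 0 + 47.36 = 47.36 → 47
rgb(112, 112, 47) = #70702F.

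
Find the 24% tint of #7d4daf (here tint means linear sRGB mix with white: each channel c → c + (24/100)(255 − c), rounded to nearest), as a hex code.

#7d4daf is rgb(125, 77, 175).
A 24% tint moves each channel 24% toward 255:
  R: 125 + 31.2 = 156.2 → 156
  G: 77 + 42.72 = 119.72 → 120
  B: 175 + 0.24×(255−175) = 175 + 19.2 = 194.2 → 194
rgb(156, 120, 194) = #9c78c2.

#9c78c2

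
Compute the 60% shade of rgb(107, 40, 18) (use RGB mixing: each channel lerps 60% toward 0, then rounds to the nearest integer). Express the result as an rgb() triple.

A 60% shade moves each channel 60% toward 0:
  R: 107 + 0.6×(0−107) = 107 − 64.2 = 42.8 → 43
  G: 40 + 0.6×(0−40) = 40 − 24 = 16 → 16
  B: 18 + 0.6×(0−18) = 18 − 10.8 = 7.2 → 7

rgb(43, 16, 7)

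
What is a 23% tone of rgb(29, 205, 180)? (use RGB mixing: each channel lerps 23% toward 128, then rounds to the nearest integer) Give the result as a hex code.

#34bba8

Per channel, c → c + 0.23(128 − c):
  R: 29 + 0.23×(128−29) = 29 + 22.77 = 51.77 → 52
  G: 205 − 17.71 = 187.29 → 187
  B: 180 + 0.23×(128−180) = 180 − 11.96 = 168.04 → 168
rgb(52, 187, 168) = #34bba8.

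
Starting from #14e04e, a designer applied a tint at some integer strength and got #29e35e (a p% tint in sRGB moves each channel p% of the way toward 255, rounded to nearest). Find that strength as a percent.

9%

#14e04e is rgb(20, 224, 78); #29e35e is rgb(41, 227, 94).
On the R channel (widest range): 41 ≈ 20 + (p/100)(255 − 20), so p ≈ 100×(41 − 20)/(255 − 20) = 2100/235 = 8.94.
p = 9 reproduces all three channels after rounding.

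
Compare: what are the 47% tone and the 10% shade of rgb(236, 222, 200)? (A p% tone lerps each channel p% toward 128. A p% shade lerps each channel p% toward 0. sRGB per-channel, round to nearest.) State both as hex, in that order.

#b9b2a6, #d4c8b4

47% tone:
  R: 236 + 0.47×(128−236) = 236 − 50.76 = 185.24 → 185
  G: 222 + 0.47×(128−222) = 222 − 44.18 = 177.82 → 178
  B: 200 + 0.47×(128−200) = 200 − 33.84 = 166.16 → 166
  → #b9b2a6
10% shade:
  R: 236 − 23.6 = 212.4 → 212
  G: 222 + 0.1×(0−222) = 222 − 22.2 = 199.8 → 200
  B: 200 − 20 = 180 → 180
  → #d4c8b4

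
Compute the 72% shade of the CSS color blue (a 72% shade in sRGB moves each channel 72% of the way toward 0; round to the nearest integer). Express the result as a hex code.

#000047

CSS blue is rgb(0, 0, 255).
A 72% shade moves each channel 72% toward 0:
  R: 0 + 0 = 0 → 0
  G: 0 + 0.72×(0−0) = 0 + 0 = 0 → 0
  B: 255 − 183.6 = 71.4 → 71
rgb(0, 0, 71) = #000047.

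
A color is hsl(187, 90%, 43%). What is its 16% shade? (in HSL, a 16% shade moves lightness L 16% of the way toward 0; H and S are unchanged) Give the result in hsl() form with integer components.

L moves 16% from 43 toward 0: 43 − 6.88 = 36.12 → 36.
H and S are unchanged.

hsl(187, 90%, 36%)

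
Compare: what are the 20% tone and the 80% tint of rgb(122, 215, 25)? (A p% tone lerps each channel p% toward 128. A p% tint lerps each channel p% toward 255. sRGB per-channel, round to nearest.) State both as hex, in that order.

#7BC62E, #E4F7D1

20% tone:
  R: 122 + 0.2×(128−122) = 122 + 1.2 = 123.2 → 123
  G: 215 + 0.2×(128−215) = 215 − 17.4 = 197.6 → 198
  B: 25 + 20.6 = 45.6 → 46
  → #7BC62E
80% tint:
  R: 122 + 0.8×(255−122) = 122 + 106.4 = 228.4 → 228
  G: 215 + 32 = 247 → 247
  B: 25 + 0.8×(255−25) = 25 + 184 = 209 → 209
  → #E4F7D1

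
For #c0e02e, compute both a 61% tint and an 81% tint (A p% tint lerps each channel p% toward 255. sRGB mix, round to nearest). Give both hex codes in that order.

#c0e02e is rgb(192, 224, 46).
61% tint:
  R: 192 + 0.61×(255−192) = 192 + 38.43 = 230.43 → 230
  G: 224 + 0.61×(255−224) = 224 + 18.91 = 242.91 → 243
  B: 46 + 0.61×(255−46) = 46 + 127.49 = 173.49 → 173
  → #e6f3ad
81% tint:
  R: 192 + 51.03 = 243.03 → 243
  G: 224 + 0.81×(255−224) = 224 + 25.11 = 249.11 → 249
  B: 46 + 169.29 = 215.29 → 215
  → #f3f9d7

#e6f3ad, #f3f9d7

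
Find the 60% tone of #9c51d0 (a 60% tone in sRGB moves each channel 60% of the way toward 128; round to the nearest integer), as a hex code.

#8b6da0

#9c51d0 is rgb(156, 81, 208).
A 60% tone moves each channel 60% toward 128:
  R: 156 − 16.8 = 139.2 → 139
  G: 81 + 0.6×(128−81) = 81 + 28.2 = 109.2 → 109
  B: 208 + 0.6×(128−208) = 208 − 48 = 160 → 160
rgb(139, 109, 160) = #8b6da0.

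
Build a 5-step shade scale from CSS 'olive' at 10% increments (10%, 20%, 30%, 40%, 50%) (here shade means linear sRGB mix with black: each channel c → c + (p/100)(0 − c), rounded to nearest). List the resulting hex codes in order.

CSS olive is rgb(128, 128, 0).
10%: (128 − 12.8 = 115.2→115, 128 − 12.8 = 115.2→115, 0→0) → #737300
20%: (128 − 25.6 = 102.4→102, 128 − 25.6 = 102.4→102, 0→0) → #666600
30%: (128 − 38.4 = 89.6→90, 128 − 38.4 = 89.6→90, 0→0) → #5A5A00
40%: (128 − 51.2 = 76.8→77, 128 − 51.2 = 76.8→77, 0→0) → #4D4D00
50%: (128 − 64 = 64→64, 128 − 64 = 64→64, 0→0) → #404000

#737300, #666600, #5A5A00, #4D4D00, #404000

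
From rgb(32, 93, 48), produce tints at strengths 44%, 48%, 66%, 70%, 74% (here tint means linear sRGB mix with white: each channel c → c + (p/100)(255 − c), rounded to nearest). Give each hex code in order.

#82a48b, #8bab93, #b3c8b9, #bccec1, #c5d5c9

44%: (32 + 98.12 = 130.12→130, 93 + 71.28 = 164.28→164, 48 + 91.08 = 139.08→139) → #82a48b
48%: (32 + 107.04 = 139.04→139, 93 + 77.76 = 170.76→171, 48 + 99.36 = 147.36→147) → #8bab93
66%: (32 + 147.18 = 179.18→179, 93 + 106.92 = 199.92→200, 48 + 136.62 = 184.62→185) → #b3c8b9
70%: (32 + 156.1 = 188.1→188, 93 + 113.4 = 206.4→206, 48 + 144.9 = 192.9→193) → #bccec1
74%: (32 + 165.02 = 197.02→197, 93 + 119.88 = 212.88→213, 48 + 153.18 = 201.18→201) → #c5d5c9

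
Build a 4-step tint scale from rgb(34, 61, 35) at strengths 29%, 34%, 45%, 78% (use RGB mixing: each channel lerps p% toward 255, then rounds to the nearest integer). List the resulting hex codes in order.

29%: (34 + 64.09 = 98.09→98, 61 + 56.26 = 117.26→117, 35 + 63.8 = 98.8→99) → #627563
34%: (34 + 75.14 = 109.14→109, 61 + 65.96 = 126.96→127, 35 + 74.8 = 109.8→110) → #6D7F6E
45%: (34 + 99.45 = 133.45→133, 61 + 87.3 = 148.3→148, 35 + 99 = 134→134) → #859486
78%: (34 + 172.38 = 206.38→206, 61 + 151.32 = 212.32→212, 35 + 171.6 = 206.6→207) → #CED4CF

#627563, #6D7F6E, #859486, #CED4CF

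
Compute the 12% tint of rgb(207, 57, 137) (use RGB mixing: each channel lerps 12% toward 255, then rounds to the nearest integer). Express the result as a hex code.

#d55197

Lerp each channel 12% toward 255:
  R: 207 + 0.12×(255−207) = 207 + 5.76 = 212.76 → 213
  G: 57 + 23.76 = 80.76 → 81
  B: 137 + 14.16 = 151.16 → 151
rgb(213, 81, 151) = #d55197.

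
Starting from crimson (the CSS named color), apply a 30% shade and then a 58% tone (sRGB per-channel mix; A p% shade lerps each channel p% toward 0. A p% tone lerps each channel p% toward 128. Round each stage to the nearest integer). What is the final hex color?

#8B505C

CSS crimson is rgb(220, 20, 60).
Per channel, c → c + 0.3(0 − c):
  R: 220 − 66 = 154 → 154
  G: 20 − 6 = 14 → 14
  B: 60 + 0.3×(0−60) = 60 − 18 = 42 → 42
After the shade: rgb(154, 14, 42) = #9A0E2A.
Per channel, c → c + 0.58(128 − c):
  R: 154 − 15.08 = 138.92 → 139
  G: 14 + 66.12 = 80.12 → 80
  B: 42 + 49.88 = 91.88 → 92
rgb(139, 80, 92) = #8B505C.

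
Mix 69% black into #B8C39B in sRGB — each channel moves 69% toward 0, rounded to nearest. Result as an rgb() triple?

rgb(57, 60, 48)

#B8C39B is rgb(184, 195, 155).
Per channel, c → c + 0.69(0 − c):
  R: 184 − 126.96 = 57.04 → 57
  G: 195 + 0.69×(0−195) = 195 − 134.55 = 60.45 → 60
  B: 155 − 106.95 = 48.05 → 48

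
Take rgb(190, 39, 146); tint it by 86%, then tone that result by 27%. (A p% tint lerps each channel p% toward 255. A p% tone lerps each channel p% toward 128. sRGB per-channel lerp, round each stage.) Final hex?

#D6C7D2

Per channel, c → c + 0.86(255 − c):
  R: 190 + 55.9 = 245.9 → 246
  G: 39 + 0.86×(255−39) = 39 + 185.76 = 224.76 → 225
  B: 146 + 93.74 = 239.74 → 240
After the tint: rgb(246, 225, 240) = #F6E1F0.
Per channel, c → c + 0.27(128 − c):
  R: 246 − 31.86 = 214.14 → 214
  G: 225 − 26.19 = 198.81 → 199
  B: 240 + 0.27×(128−240) = 240 − 30.24 = 209.76 → 210
rgb(214, 199, 210) = #D6C7D2.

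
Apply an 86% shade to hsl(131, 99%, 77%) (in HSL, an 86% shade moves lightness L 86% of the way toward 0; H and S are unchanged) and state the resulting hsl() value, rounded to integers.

L moves 86% from 77 toward 0: 77 − 66.22 = 10.78 → 11.
H and S are unchanged.

hsl(131, 99%, 11%)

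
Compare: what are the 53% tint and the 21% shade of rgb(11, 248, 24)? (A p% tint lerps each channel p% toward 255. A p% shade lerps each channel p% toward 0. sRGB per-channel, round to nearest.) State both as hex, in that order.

#8cfc92, #09c413

53% tint:
  R: 11 + 129.32 = 140.32 → 140
  G: 248 + 0.53×(255−248) = 248 + 3.71 = 251.71 → 252
  B: 24 + 122.43 = 146.43 → 146
  → #8cfc92
21% shade:
  R: 11 + 0.21×(0−11) = 11 − 2.31 = 8.69 → 9
  G: 248 + 0.21×(0−248) = 248 − 52.08 = 195.92 → 196
  B: 24 − 5.04 = 18.96 → 19
  → #09c413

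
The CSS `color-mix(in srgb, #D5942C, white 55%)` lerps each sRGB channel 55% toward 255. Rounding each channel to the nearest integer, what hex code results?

#D5942C is rgb(213, 148, 44).
Per channel, c → c + 0.55(255 − c):
  R: 213 + 0.55×(255−213) = 213 + 23.1 = 236.1 → 236
  G: 148 + 0.55×(255−148) = 148 + 58.85 = 206.85 → 207
  B: 44 + 116.05 = 160.05 → 160
rgb(236, 207, 160) = #ECCFA0.

#ECCFA0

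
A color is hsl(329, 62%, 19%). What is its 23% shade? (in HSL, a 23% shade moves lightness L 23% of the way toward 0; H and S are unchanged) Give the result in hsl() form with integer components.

L moves 23% from 19 toward 0: 19 − 4.37 = 14.63 → 15.
H and S are unchanged.

hsl(329, 62%, 15%)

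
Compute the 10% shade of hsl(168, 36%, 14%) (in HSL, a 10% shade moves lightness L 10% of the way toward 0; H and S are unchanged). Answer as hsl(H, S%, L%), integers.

L moves 10% from 14 toward 0: 14 − 1.4 = 12.6 → 13.
H and S are unchanged.

hsl(168, 36%, 13%)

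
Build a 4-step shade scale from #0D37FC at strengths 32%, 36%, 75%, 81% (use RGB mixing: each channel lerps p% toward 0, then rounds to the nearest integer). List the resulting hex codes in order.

#0925AB, #0823A1, #030E3F, #020A30

#0D37FC is rgb(13, 55, 252).
32%: (13 − 4.16 = 8.84→9, 55 − 17.6 = 37.4→37, 252 − 80.64 = 171.36→171) → #0925AB
36%: (13 − 4.68 = 8.32→8, 55 − 19.8 = 35.2→35, 252 − 90.72 = 161.28→161) → #0823A1
75%: (13 − 9.75 = 3.25→3, 55 − 41.25 = 13.75→14, 252 − 189 = 63→63) → #030E3F
81%: (13 − 10.53 = 2.47→2, 55 − 44.55 = 10.45→10, 252 − 204.12 = 47.88→48) → #020A30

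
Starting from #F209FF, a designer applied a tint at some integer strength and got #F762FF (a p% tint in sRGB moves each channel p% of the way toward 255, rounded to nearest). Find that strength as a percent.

36%

#F209FF is rgb(242, 9, 255); #F762FF is rgb(247, 98, 255).
On the G channel (widest range): 98 ≈ 9 + (p/100)(255 − 9), so p ≈ 100×(98 − 9)/(255 − 9) = 8900/246 = 36.18.
p = 36 reproduces all three channels after rounding.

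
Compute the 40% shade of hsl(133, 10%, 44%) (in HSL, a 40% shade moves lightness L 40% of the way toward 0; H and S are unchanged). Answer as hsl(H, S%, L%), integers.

L moves 40% from 44 toward 0: 44 − 17.6 = 26.4 → 26.
H and S are unchanged.

hsl(133, 10%, 26%)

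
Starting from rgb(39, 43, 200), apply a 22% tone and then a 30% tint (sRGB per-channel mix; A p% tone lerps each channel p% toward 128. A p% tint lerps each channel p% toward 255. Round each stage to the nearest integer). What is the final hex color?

#7678CD

A 22% tone moves each channel 22% toward 128:
  R: 39 + 19.58 = 58.58 → 59
  G: 43 + 0.22×(128−43) = 43 + 18.7 = 61.7 → 62
  B: 200 + 0.22×(128−200) = 200 − 15.84 = 184.16 → 184
After the tone: rgb(59, 62, 184) = #3B3EB8.
A 30% tint moves each channel 30% toward 255:
  R: 59 + 58.8 = 117.8 → 118
  G: 62 + 0.3×(255−62) = 62 + 57.9 = 119.9 → 120
  B: 184 + 21.3 = 205.3 → 205
rgb(118, 120, 205) = #7678CD.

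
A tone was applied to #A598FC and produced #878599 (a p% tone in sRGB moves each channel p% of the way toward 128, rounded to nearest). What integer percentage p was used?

#A598FC is rgb(165, 152, 252); #878599 is rgb(135, 133, 153).
On the B channel (widest range): 153 ≈ 252 + (p/100)(128 − 252), so p ≈ 100×(153 − 252)/(128 − 252) = -9900/-124 = 79.84.
p = 80 reproduces all three channels after rounding.

80%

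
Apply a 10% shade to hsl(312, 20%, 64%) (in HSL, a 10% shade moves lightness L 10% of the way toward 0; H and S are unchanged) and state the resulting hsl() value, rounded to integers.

L moves 10% from 64 toward 0: 64 − 6.4 = 57.6 → 58.
H and S are unchanged.

hsl(312, 20%, 58%)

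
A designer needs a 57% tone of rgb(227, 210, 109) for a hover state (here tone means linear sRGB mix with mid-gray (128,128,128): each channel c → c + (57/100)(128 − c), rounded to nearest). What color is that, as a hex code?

#ABA378

A 57% tone moves each channel 57% toward 128:
  R: 227 − 56.43 = 170.57 → 171
  G: 210 − 46.74 = 163.26 → 163
  B: 109 + 0.57×(128−109) = 109 + 10.83 = 119.83 → 120
rgb(171, 163, 120) = #ABA378.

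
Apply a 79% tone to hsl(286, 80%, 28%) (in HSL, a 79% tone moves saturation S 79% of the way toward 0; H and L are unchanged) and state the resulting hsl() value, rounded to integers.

S moves 79% from 80 toward 0: 80 − 63.2 = 16.8 → 17.
H and L are unchanged.

hsl(286, 17%, 28%)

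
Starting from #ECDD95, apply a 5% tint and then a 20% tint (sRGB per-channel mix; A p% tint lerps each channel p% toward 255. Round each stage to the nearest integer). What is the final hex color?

#F1E5AE

#ECDD95 is rgb(236, 221, 149).
Per channel, c → c + 0.05(255 − c):
  R: 236 + 0.95 = 236.95 → 237
  G: 221 + 0.05×(255−221) = 221 + 1.7 = 222.7 → 223
  B: 149 + 5.3 = 154.3 → 154
After the tint: rgb(237, 223, 154) = #EDDF9A.
Per channel, c → c + 0.2(255 − c):
  R: 237 + 0.2×(255−237) = 237 + 3.6 = 240.6 → 241
  G: 223 + 6.4 = 229.4 → 229
  B: 154 + 0.2×(255−154) = 154 + 20.2 = 174.2 → 174
rgb(241, 229, 174) = #F1E5AE.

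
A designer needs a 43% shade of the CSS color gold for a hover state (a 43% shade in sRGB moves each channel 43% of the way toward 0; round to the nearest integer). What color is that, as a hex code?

#917b00

CSS gold is rgb(255, 215, 0).
A 43% shade moves each channel 43% toward 0:
  R: 255 − 109.65 = 145.35 → 145
  G: 215 + 0.43×(0−215) = 215 − 92.45 = 122.55 → 123
  B: 0 + 0.43×(0−0) = 0 + 0 = 0 → 0
rgb(145, 123, 0) = #917b00.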